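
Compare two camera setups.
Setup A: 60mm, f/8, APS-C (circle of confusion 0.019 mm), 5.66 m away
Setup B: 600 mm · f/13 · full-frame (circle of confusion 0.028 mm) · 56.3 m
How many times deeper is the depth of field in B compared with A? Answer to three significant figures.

Setup A: H = 60²/(8×0.019) + 60 ≈ 23744.2 mm; DoF = Df − Dn = 7412.7 − 4577.6 ≈ 2835.1 mm.
Setup B: H = 600²/(13×0.028) + 600 ≈ 989611.0 mm; DoF = Df − Dn = 59660.0 − 53298.3 ≈ 6361.7 mm.
Ratio = 6361.7 / 2835.1 ≈ 2.24.

2.24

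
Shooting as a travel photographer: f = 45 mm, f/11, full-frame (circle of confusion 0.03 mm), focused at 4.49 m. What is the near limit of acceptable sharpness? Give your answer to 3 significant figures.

Hyperfocal distance H = f²/(N·c) + f = 45²/(11 × 0.03) + 45 = 2025/0.33 + 45 ≈ 6181.4 mm ≈ 6.181 m.
Near limit Dn = s·(H − f)/(H + s − 2f) = 4490 × (6181.4 − 45) / (6181.4 + 4490 − 2 × 45) = 4490 × 6136.4 / 10581.4 ≈ 2603.8 mm ≈ 2.60 m.

2.60 m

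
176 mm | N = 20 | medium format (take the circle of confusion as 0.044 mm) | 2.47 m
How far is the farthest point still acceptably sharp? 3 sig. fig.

Hyperfocal distance H = f²/(N·c) + f = 176²/(20 × 0.044) + 176 = 30976/0.88 + 176 ≈ 35376.0 mm ≈ 35.38 m.
Far limit Df = s·(H − f)/(H − s) = 2470 × (35376.0 − 176) / (35376.0 − 2470) = 2470 × 35200.0 / 32906.0 ≈ 2642.2 mm ≈ 2.64 m.

2.64 m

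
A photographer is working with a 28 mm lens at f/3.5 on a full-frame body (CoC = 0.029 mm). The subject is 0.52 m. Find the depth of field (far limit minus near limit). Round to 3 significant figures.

66.5 mm

Hyperfocal distance H = f²/(N·c) + f = 28²/(3.5 × 0.029) + 28 = 784/0.1015 + 28 ≈ 7752.1 mm ≈ 7.752 m.
Near limit Dn = s·(H − f)/(H + s − 2f) = 520 × (7752.1 − 28) / (7752.1 + 520 − 2 × 28) = 520 × 7724.1 / 8216.1 ≈ 488.861 mm.
Far limit Df = s·(H − f)/(H − s) = 520 × (7752.1 − 28) / (7752.1 − 520) = 520 × 7724.1 / 7232.1 ≈ 555.375 mm.
Depth of field = Df − Dn = 555.375 − 488.861 ≈ 66.514 mm.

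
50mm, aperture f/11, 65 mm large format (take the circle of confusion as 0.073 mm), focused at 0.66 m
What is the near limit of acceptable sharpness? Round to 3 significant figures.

0.552 m

Hyperfocal distance H = f²/(N·c) + f = 50²/(11 × 0.073) + 50 = 2500/0.803 + 50 ≈ 3163.3 mm ≈ 3.163 m.
Near limit Dn = s·(H − f)/(H + s − 2f) = 660 × (3163.3 − 50) / (3163.3 + 660 − 2 × 50) = 660 × 3113.3 / 3723.3 ≈ 551.87 mm ≈ 0.552 m.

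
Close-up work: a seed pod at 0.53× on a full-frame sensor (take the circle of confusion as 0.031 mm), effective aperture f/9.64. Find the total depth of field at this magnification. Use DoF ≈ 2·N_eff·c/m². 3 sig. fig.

At magnification m, DoF ≈ 2·N_eff·c/m² = 2 × 9.64 × 0.031 / 0.53² = 0.5977 / 0.2809 ≈ 2.13 mm.

2.13 mm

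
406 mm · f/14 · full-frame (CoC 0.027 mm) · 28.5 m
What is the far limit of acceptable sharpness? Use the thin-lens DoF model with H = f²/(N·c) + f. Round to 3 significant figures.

30.5 m

Hyperfocal distance H = f²/(N·c) + f = 406²/(14 × 0.027) + 406 = 164836/0.378 + 406 ≈ 436480.1 mm ≈ 436.5 m.
Far limit Df = s·(H − f)/(H − s) = 28500 × (436480.1 − 406) / (436480.1 − 28500) = 28500 × 436074.1 / 407980.1 ≈ 30463 mm ≈ 30.5 m.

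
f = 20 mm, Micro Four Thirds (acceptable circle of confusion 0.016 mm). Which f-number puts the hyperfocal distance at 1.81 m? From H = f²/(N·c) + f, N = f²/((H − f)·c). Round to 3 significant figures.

f/14

Rearrange H = f²/(N·c) + f for N: N = f² / ((H − f)·c).
N = 20² / ((1810 − 20) × 0.016) = 400 / 28.64 ≈ 14.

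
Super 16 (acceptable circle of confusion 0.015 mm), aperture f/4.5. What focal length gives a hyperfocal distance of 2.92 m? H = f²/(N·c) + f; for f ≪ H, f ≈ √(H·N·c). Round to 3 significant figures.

14.0 mm

From H = f²/(N·c) + f, with f ≪ H: f ≈ √(H·N·c) = √(2920 × 4.5 × 0.015) = √197.10 ≈ 14.04 mm.
The +f correction barely moves this — solving exactly, f² + N·c·f − N·c·H = 0 ⇒ f = (−N·c + √((N·c)² + 4·N·c·H))/2 = (−0.0675 + √788.40)/2 ≈ 14.006 mm, so f ≈ 14.0 mm.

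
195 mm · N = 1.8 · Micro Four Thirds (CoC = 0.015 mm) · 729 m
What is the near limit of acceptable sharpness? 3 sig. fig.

Hyperfocal distance H = f²/(N·c) + f = 195²/(1.8 × 0.015) + 195 = 38025/0.027 + 195 ≈ 1408528.3 mm ≈ 1409 m.
Near limit Dn = s·(H − f)/(H + s − 2f) = 729000 × (1408528.3 − 195) / (1408528.3 + 729000 − 2 × 195) = 729000 × 1408333.3 / 2137138.3 ≈ 480397 mm ≈ 480 m.

480 m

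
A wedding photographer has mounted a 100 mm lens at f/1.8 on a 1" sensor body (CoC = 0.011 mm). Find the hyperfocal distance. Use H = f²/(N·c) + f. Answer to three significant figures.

Hyperfocal distance H = f²/(N·c) + f = 100²/(1.8 × 0.011) + 100 = 10000/0.0198 + 100 ≈ 505150.5 mm ≈ 505 m.

505 m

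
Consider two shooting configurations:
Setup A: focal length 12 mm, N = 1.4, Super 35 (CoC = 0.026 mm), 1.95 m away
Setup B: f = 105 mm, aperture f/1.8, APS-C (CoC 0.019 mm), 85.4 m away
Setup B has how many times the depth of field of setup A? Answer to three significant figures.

19.3

Setup A: H = 12²/(1.4×0.026) + 12 ≈ 3968.0 mm; DoF = Df − Dn = 3822.7 − 1308.8 ≈ 2513.9 mm.
Setup B: H = 105²/(1.8×0.019) + 105 ≈ 322473.4 mm; DoF = Df − Dn = 116125 − 67532 ≈ 48593 mm.
Ratio = 48593 / 2513.9 ≈ 19.3.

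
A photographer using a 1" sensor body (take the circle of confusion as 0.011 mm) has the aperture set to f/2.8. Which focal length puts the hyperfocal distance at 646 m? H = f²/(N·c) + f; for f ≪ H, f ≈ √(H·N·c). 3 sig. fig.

From H = f²/(N·c) + f, with f ≪ H: f ≈ √(H·N·c) = √(646000 × 2.8 × 0.011) = √19897 ≈ 141.1 mm.
The +f correction barely moves this — solving exactly, f² + N·c·f − N·c·H = 0 ⇒ f = (−N·c + √((N·c)² + 4·N·c·H))/2 = (−0.0308 + √79587)/2 ≈ 141.04 mm, so f ≈ 141 mm.

141 mm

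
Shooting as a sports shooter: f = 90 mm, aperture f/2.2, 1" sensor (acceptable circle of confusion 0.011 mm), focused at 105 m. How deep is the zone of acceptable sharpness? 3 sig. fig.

Hyperfocal distance H = f²/(N·c) + f = 90²/(2.2 × 0.011) + 90 = 8100/0.0242 + 90 ≈ 334800.7 mm ≈ 334.8 m.
Near limit Dn = s·(H − f)/(H + s − 2f) = 105000 × (334800.7 − 90) / (334800.7 + 105000 − 2 × 90) = 105000 × 334710.7 / 439620.7 ≈ 79943 mm.
Far limit Df = s·(H − f)/(H − s) = 105000 × (334800.7 − 90) / (334800.7 − 105000) = 105000 × 334710.7 / 229800.7 ≈ 152935 mm.
Depth of field = Df − Dn = 152935 − 79943 ≈ 72992 mm ≈ 73.0 m.

73.0 m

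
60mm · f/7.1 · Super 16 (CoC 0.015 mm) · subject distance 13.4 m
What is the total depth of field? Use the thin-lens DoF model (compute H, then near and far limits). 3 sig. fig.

Hyperfocal distance H = f²/(N·c) + f = 60²/(7.1 × 0.015) + 60 = 3600/0.1065 + 60 ≈ 33862.8 mm ≈ 33.86 m.
Near limit Dn = s·(H − f)/(H + s − 2f) = 13400 × (33862.8 − 60) / (33862.8 + 13400 − 2 × 60) = 13400 × 33802.8 / 47142.8 ≈ 9608 mm.
Far limit Df = s·(H − f)/(H − s) = 13400 × (33862.8 − 60) / (33862.8 − 13400) = 13400 × 33802.8 / 20462.8 ≈ 22136 mm.
Depth of field = Df − Dn = 22136 − 9608 ≈ 12528 mm ≈ 12.5 m.

12.5 m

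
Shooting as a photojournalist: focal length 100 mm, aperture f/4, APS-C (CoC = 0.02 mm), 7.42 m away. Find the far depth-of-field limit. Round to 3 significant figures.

7.88 m

Hyperfocal distance H = f²/(N·c) + f = 100²/(4 × 0.02) + 100 = 10000/0.08 + 100 ≈ 125100.0 mm ≈ 125.1 m.
Far limit Df = s·(H − f)/(H − s) = 7420 × (125100.0 − 100) / (125100.0 − 7420) = 7420 × 125000.0 / 117680.0 ≈ 7881.5 mm ≈ 7.88 m.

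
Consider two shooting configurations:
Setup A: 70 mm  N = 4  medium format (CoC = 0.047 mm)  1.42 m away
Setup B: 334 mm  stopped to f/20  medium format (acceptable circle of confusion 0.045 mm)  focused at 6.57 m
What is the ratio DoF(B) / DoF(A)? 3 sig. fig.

4.49

Setup A: H = 70²/(4×0.047) + 70 ≈ 26133.8 mm; DoF = Df − Dn = 1497.57 − 1350.07 ≈ 147.50 mm.
Setup B: H = 334²/(20×0.045) + 334 ≈ 124285.1 mm; DoF = Df − Dn = 6918.05 − 6255.30 ≈ 662.75 mm.
Ratio = 662.75 / 147.50 ≈ 4.49.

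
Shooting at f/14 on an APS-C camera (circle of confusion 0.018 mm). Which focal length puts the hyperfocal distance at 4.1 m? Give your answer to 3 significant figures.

From H = f²/(N·c) + f, with f ≪ H: f ≈ √(H·N·c) = √(4100 × 14 × 0.018) = √1033.2 ≈ 32.14 mm.
Exact: f² + N·c·f − N·c·H = 0 ⇒ f = (−N·c + √((N·c)² + 4·N·c·H))/2 = (−0.252 + √4132.9)/2 ≈ 32.018 mm ≈ 32.0 mm.

32.0 mm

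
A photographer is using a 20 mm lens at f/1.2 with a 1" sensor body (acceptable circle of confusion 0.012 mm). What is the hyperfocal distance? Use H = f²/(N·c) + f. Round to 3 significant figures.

27.8 m

Hyperfocal distance H = f²/(N·c) + f = 20²/(1.2 × 0.012) + 20 = 400/0.0144 + 20 ≈ 27797.8 mm ≈ 27.8 m.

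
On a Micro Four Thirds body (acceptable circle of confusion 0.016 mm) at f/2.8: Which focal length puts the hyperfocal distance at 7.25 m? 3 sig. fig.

18.0 mm

From H = f²/(N·c) + f, with f ≪ H: f ≈ √(H·N·c) = √(7250 × 2.8 × 0.016) = √324.80 ≈ 18.02 mm.
The +f correction barely moves this — solving exactly, f² + N·c·f − N·c·H = 0 ⇒ f = (−N·c + √((N·c)² + 4·N·c·H))/2 = (−0.0448 + √1299.2)/2 ≈ 18.000 mm, so f ≈ 18.0 mm.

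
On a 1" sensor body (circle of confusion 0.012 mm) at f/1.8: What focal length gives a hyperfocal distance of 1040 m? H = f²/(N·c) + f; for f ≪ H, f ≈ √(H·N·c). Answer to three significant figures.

From H = f²/(N·c) + f, with f ≪ H: f ≈ √(H·N·c) = √(1040000 × 1.8 × 0.012) = √22464 ≈ 149.9 mm.
The +f correction barely moves this — solving exactly, f² + N·c·f − N·c·H = 0 ⇒ f = (−N·c + √((N·c)² + 4·N·c·H))/2 = (−0.0216 + √89856)/2 ≈ 149.87 mm, so f ≈ 150 mm.

150 mm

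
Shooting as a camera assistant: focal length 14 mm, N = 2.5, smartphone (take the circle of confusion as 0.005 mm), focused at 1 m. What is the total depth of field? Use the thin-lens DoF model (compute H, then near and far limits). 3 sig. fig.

126 mm

Hyperfocal distance H = f²/(N·c) + f = 14²/(2.5 × 0.005) + 14 = 196/0.0125 + 14 ≈ 15694.0 mm ≈ 15.69 m.
Near limit Dn = s·(H − f)/(H + s − 2f) = 1000 × (15694.0 − 14) / (15694.0 + 1000 − 2 × 14) = 1000 × 15680.0 / 16666.0 ≈ 940.84 mm.
Far limit Df = s·(H − f)/(H − s) = 1000 × (15694.0 − 14) / (15694.0 − 1000) = 1000 × 15680.0 / 14694.0 ≈ 1067.10 mm.
Depth of field = Df − Dn = 1067.10 − 940.84 ≈ 126.26 mm.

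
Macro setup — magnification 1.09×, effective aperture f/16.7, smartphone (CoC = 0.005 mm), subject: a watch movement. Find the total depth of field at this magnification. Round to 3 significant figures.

0.141 mm

At magnification m, DoF ≈ 2·N_eff·c/m² = 2 × 16.7 × 0.005 / 1.09² = 0.167 / 1.188 ≈ 0.141 mm.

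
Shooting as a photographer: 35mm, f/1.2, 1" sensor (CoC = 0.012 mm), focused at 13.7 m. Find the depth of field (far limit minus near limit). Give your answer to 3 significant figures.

Hyperfocal distance H = f²/(N·c) + f = 35²/(1.2 × 0.012) + 35 = 1225/0.0144 + 35 ≈ 85104.4 mm ≈ 85.10 m.
Near limit Dn = s·(H − f)/(H + s − 2f) = 13700 × (85104.4 − 35) / (85104.4 + 13700 − 2 × 35) = 13700 × 85069.4 / 98734.4 ≈ 11803.9 mm.
Far limit Df = s·(H − f)/(H − s) = 13700 × (85104.4 − 35) / (85104.4 − 13700) = 13700 × 85069.4 / 71404.4 ≈ 16321.8 mm.
Depth of field = Df − Dn = 16321.8 − 11803.9 ≈ 4517.9 mm ≈ 4.52 m.

4.52 m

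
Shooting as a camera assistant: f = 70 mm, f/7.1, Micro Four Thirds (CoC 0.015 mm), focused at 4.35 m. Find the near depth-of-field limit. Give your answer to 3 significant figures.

Hyperfocal distance H = f²/(N·c) + f = 70²/(7.1 × 0.015) + 70 = 4900/0.1065 + 70 ≈ 46079.4 mm ≈ 46.08 m.
Near limit Dn = s·(H − f)/(H + s − 2f) = 4350 × (46079.4 − 70) / (46079.4 + 4350 − 2 × 70) = 4350 × 46009.4 / 50289.4 ≈ 3979.8 mm ≈ 3.98 m.

3.98 m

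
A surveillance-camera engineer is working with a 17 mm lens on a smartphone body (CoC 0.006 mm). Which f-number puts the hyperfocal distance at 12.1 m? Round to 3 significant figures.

f/3.99

Rearrange H = f²/(N·c) + f for N: N = f² / ((H − f)·c).
N = 17² / ((12100 − 17) × 0.006) = 289 / 72.50 ≈ 3.99.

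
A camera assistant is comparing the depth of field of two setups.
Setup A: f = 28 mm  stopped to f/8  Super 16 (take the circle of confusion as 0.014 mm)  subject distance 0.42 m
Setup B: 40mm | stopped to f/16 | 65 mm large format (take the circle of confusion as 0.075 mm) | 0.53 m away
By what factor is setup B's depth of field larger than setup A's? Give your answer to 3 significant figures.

Setup A: H = 28²/(8×0.014) + 28 ≈ 7028.0 mm; DoF = Df − Dn = 444.915 − 397.727 ≈ 47.188 mm.
Setup B: H = 40²/(16×0.075) + 40 ≈ 1373.3 mm; DoF = Df − Dn = 837.94 − 387.57 ≈ 450.37 mm.
Ratio = 450.37 / 47.188 ≈ 9.54.

9.54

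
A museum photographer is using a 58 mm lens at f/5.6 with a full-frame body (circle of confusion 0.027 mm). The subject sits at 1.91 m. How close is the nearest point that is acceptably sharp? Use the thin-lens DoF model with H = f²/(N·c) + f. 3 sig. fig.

Hyperfocal distance H = f²/(N·c) + f = 58²/(5.6 × 0.027) + 58 = 3364/0.1512 + 58 ≈ 22306.7 mm ≈ 22.31 m.
Near limit Dn = s·(H − f)/(H + s − 2f) = 1910 × (22306.7 − 58) / (22306.7 + 1910 − 2 × 58) = 1910 × 22248.7 / 24100.7 ≈ 1763.2 mm ≈ 1.76 m.

1.76 m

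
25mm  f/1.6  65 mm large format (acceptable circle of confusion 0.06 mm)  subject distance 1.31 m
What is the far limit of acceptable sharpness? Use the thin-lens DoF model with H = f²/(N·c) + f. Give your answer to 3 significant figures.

Hyperfocal distance H = f²/(N·c) + f = 25²/(1.6 × 0.06) + 25 = 625/0.096 + 25 ≈ 6535.4 mm ≈ 6.535 m.
Far limit Df = s·(H − f)/(H − s) = 1310 × (6535.4 − 25) / (6535.4 − 1310) = 1310 × 6510.4 / 5225.4 ≈ 1632.1 mm ≈ 1.63 m.

1.63 m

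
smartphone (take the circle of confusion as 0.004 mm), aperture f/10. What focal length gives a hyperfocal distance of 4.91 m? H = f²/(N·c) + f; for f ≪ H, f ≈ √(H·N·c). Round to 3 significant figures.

14.0 mm

From H = f²/(N·c) + f, with f ≪ H: f ≈ √(H·N·c) = √(4910 × 10 × 0.004) = √196.40 ≈ 14.01 mm.
The +f correction barely moves this — solving exactly, f² + N·c·f − N·c·H = 0 ⇒ f = (−N·c + √((N·c)² + 4·N·c·H))/2 = (−0.04 + √785.60)/2 ≈ 13.994 mm, so f ≈ 14.0 mm.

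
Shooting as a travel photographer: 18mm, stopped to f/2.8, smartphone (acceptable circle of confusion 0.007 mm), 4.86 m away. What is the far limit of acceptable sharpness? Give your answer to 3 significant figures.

6.87 m

Hyperfocal distance H = f²/(N·c) + f = 18²/(2.8 × 0.007) + 18 = 324/0.0196 + 18 ≈ 16548.6 mm ≈ 16.55 m.
Far limit Df = s·(H − f)/(H − s) = 4860 × (16548.6 − 18) / (16548.6 − 4860) = 4860 × 16530.6 / 11688.6 ≈ 6873.3 mm ≈ 6.87 m.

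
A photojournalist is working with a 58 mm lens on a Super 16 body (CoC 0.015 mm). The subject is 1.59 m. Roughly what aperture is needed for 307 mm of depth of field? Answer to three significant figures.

f/14

Write h = H − f = f²/(N·c). The thin-lens limits are Dn = s·h/(h + (s−f)) and Df = s·h/(h − (s−f)), so DoF = Df − Dn = 2·s·(s−f)·h / (h² − (s−f)²).
That is a quadratic in h: DoF·h² − 2·s·(s−f)·h − DoF·(s−f)² = 0 ⇒ h = (s−f)·(s + √(s² + DoF²)) / DoF = 1532 × (1590 + √(1590² + 307²)) / 307 = 1532 × (1590 + 1619.37) / 307 ≈ 16015 mm.
Then N = f²/(c·h) = 58² / (0.015 × 16015) = 3364 / 240.23 ≈ 14.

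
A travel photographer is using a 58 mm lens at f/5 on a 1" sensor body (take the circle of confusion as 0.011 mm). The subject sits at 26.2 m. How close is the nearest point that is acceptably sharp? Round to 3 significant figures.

18.4 m

Hyperfocal distance H = f²/(N·c) + f = 58²/(5 × 0.011) + 58 = 3364/0.055 + 58 ≈ 61221.6 mm ≈ 61.22 m.
Near limit Dn = s·(H − f)/(H + s − 2f) = 26200 × (61221.6 − 58) / (61221.6 + 26200 − 2 × 58) = 26200 × 61163.6 / 87305.6 ≈ 18355 mm ≈ 18.4 m.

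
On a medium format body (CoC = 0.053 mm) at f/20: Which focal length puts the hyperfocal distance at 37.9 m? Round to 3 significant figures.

200 mm

From H = f²/(N·c) + f, with f ≪ H: f ≈ √(H·N·c) = √(37900 × 20 × 0.053) = √40174 ≈ 200.4 mm.
The +f correction barely moves this — solving exactly, f² + N·c·f − N·c·H = 0 ⇒ f = (−N·c + √((N·c)² + 4·N·c·H))/2 = (−1.06 + √160697)/2 ≈ 199.91 mm, so f ≈ 200 mm.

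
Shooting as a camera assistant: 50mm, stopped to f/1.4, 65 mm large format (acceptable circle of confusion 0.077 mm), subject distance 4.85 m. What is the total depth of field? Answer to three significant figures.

Hyperfocal distance H = f²/(N·c) + f = 50²/(1.4 × 0.077) + 50 = 2500/0.1078 + 50 ≈ 23241.1 mm ≈ 23.24 m.
Near limit Dn = s·(H − f)/(H + s − 2f) = 4850 × (23241.1 − 50) / (23241.1 + 4850 − 2 × 50) = 4850 × 23191.1 / 27991.1 ≈ 4018.3 mm.
Far limit Df = s·(H − f)/(H − s) = 4850 × (23241.1 − 50) / (23241.1 − 4850) = 4850 × 23191.1 / 18391.1 ≈ 6115.8 mm.
Depth of field = Df − Dn = 6115.8 − 4018.3 ≈ 2097.5 mm ≈ 2.10 m.

2.10 m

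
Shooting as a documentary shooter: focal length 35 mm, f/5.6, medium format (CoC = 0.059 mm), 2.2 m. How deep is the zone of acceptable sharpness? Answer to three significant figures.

Hyperfocal distance H = f²/(N·c) + f = 35²/(5.6 × 0.059) + 35 = 1225/0.3304 + 35 ≈ 3742.6 mm ≈ 3.743 m.
Near limit Dn = s·(H − f)/(H + s − 2f) = 2200 × (3742.6 − 35) / (3742.6 + 2200 − 2 × 35) = 2200 × 3707.6 / 5872.6 ≈ 1388.9 mm.
Far limit Df = s·(H − f)/(H − s) = 2200 × (3742.6 − 35) / (3742.6 − 2200) = 2200 × 3707.6 / 1542.6 ≈ 5287.6 mm.
Depth of field = Df − Dn = 5287.6 − 1388.9 ≈ 3898.7 mm ≈ 3.90 m.

3.90 m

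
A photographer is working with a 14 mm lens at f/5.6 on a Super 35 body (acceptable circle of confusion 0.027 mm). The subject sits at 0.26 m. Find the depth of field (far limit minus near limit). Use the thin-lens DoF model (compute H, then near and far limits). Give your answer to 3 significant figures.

Hyperfocal distance H = f²/(N·c) + f = 14²/(5.6 × 0.027) + 14 = 196/0.1512 + 14 ≈ 1310.3 mm ≈ 1.310 m.
Near limit Dn = s·(H − f)/(H + s − 2f) = 260 × (1310.3 − 14) / (1310.3 + 260 − 2 × 14) = 260 × 1296.3 / 1542.3 ≈ 218.53 mm.
Far limit Df = s·(H − f)/(H − s) = 260 × (1310.3 − 14) / (1310.3 − 260) = 260 × 1296.3 / 1050.3 ≈ 320.90 mm.
Depth of field = Df − Dn = 320.90 − 218.53 ≈ 102.37 mm.

102 mm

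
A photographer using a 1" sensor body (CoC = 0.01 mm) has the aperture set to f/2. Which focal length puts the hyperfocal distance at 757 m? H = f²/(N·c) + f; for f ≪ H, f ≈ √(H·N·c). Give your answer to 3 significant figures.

123 mm

From H = f²/(N·c) + f, with f ≪ H: f ≈ √(H·N·c) = √(757000 × 2 × 0.01) = √15140 ≈ 123.0 mm.
The +f correction barely moves this — solving exactly, f² + N·c·f − N·c·H = 0 ⇒ f = (−N·c + √((N·c)² + 4·N·c·H))/2 = (−0.02 + √60560)/2 ≈ 123.03 mm, so f ≈ 123 mm.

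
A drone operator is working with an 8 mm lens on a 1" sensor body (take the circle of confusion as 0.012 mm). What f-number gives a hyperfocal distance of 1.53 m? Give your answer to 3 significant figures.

f/3.50

Rearrange H = f²/(N·c) + f for N: N = f² / ((H − f)·c).
N = 8² / ((1530 − 8) × 0.012) = 64 / 18.26 ≈ 3.50.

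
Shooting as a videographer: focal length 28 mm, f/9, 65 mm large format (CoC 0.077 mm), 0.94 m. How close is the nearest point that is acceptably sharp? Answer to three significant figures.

0.520 m

Hyperfocal distance H = f²/(N·c) + f = 28²/(9 × 0.077) + 28 = 784/0.693 + 28 ≈ 1159.3 mm ≈ 1.159 m.
Near limit Dn = s·(H − f)/(H + s − 2f) = 940 × (1159.3 − 28) / (1159.3 + 940 − 2 × 28) = 940 × 1131.3 / 2043.3 ≈ 520.45 mm ≈ 0.520 m.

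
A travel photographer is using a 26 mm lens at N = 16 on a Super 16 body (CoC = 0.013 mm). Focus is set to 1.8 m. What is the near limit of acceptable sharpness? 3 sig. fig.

Hyperfocal distance H = f²/(N·c) + f = 26²/(16 × 0.013) + 26 = 676/0.208 + 26 ≈ 3276.0 mm ≈ 3.276 m.
Near limit Dn = s·(H − f)/(H + s − 2f) = 1800 × (3276.0 − 26) / (3276.0 + 1800 − 2 × 26) = 1800 × 3250.0 / 5024.0 ≈ 1164.4 mm ≈ 1.16 m.

1.16 m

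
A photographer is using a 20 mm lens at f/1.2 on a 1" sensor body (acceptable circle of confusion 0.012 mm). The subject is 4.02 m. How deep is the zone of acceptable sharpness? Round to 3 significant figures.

Hyperfocal distance H = f²/(N·c) + f = 20²/(1.2 × 0.012) + 20 = 400/0.0144 + 20 ≈ 27797.8 mm ≈ 27.80 m.
Near limit Dn = s·(H − f)/(H + s − 2f) = 4020 × (27797.8 − 20) / (27797.8 + 4020 − 2 × 20) = 4020 × 27777.8 / 31777.8 ≈ 3514.0 mm.
Far limit Df = s·(H − f)/(H − s) = 4020 × (27797.8 − 20) / (27797.8 − 4020) = 4020 × 27777.8 / 23777.8 ≈ 4696.3 mm.
Depth of field = Df − Dn = 4696.3 − 3514.0 ≈ 1182.3 mm ≈ 1.18 m.

1.18 m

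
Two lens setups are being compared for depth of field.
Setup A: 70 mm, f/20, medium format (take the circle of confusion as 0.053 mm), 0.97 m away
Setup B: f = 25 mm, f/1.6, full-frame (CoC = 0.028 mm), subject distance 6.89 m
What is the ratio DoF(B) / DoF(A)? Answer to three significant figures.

Setup A: H = 70²/(20×0.053) + 70 ≈ 4692.6 mm; DoF = Df − Dn = 1204.51 − 811.92 ≈ 392.59 mm.
Setup B: H = 25²/(1.6×0.028) + 25 ≈ 13975.9 mm; DoF = Df − Dn = 13565.2 − 4617.7 ≈ 8947.5 mm.
Ratio = 8947.5 / 392.59 ≈ 22.8.

22.8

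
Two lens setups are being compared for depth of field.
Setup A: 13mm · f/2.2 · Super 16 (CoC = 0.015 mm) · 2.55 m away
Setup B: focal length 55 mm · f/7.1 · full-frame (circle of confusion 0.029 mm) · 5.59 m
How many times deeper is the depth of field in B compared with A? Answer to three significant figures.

Setup A: H = 13²/(2.2×0.015) + 13 ≈ 5134.2 mm; DoF = Df − Dn = 5053.4 − 1705.2 ≈ 3348.2 mm.
Setup B: H = 55²/(7.1×0.029) + 55 ≈ 14746.6 mm; DoF = Df − Dn = 8969.1 − 4060.3 ≈ 4908.8 mm.
Ratio = 4908.8 / 3348.2 ≈ 1.47.

1.47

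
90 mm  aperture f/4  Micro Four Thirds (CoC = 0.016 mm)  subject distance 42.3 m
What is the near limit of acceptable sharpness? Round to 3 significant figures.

Hyperfocal distance H = f²/(N·c) + f = 90²/(4 × 0.016) + 90 = 8100/0.064 + 90 ≈ 126652.5 mm ≈ 126.7 m.
Near limit Dn = s·(H − f)/(H + s − 2f) = 42300 × (126652.5 − 90) / (126652.5 + 42300 − 2 × 90) = 42300 × 126562.5 / 168772.5 ≈ 31721 mm ≈ 31.7 m.

31.7 m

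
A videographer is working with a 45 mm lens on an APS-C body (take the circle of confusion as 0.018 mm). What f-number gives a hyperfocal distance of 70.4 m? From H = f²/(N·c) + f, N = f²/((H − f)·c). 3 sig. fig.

Rearrange H = f²/(N·c) + f for N: N = f² / ((H − f)·c).
N = 45² / ((70400 − 45) × 0.018) = 2025 / 1266 ≈ 1.60.

f/1.60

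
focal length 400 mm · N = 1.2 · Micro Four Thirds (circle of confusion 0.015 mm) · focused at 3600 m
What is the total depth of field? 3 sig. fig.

3490 m

Hyperfocal distance H = f²/(N·c) + f = 400²/(1.2 × 0.015) + 400 = 160000/0.018 + 400 ≈ 8889288.9 mm ≈ 8889 m.
Near limit Dn = s·(H − f)/(H + s − 2f) = 3600000 × (8889288.9 − 400) / (8889288.9 + 3600000 − 2 × 400) = 3600000 × 8888888.9 / 12488488.9 ≈ 2562360 mm.
Far limit Df = s·(H − f)/(H − s) = 3600000 × (8889288.9 − 400) / (8889288.9 − 3600000) = 3600000 × 8888888.9 / 5289288.9 ≈ 6049963 mm.
Depth of field = Df − Dn = 6049963 − 2562360 ≈ 3487603 mm ≈ 3490 m.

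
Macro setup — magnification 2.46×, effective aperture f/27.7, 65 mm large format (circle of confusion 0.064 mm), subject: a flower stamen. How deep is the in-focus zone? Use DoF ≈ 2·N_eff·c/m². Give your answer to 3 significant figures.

0.586 mm

At magnification m, DoF ≈ 2·N_eff·c/m² = 2 × 27.7 × 0.064 / 2.46² = 3.546 / 6.052 ≈ 0.586 mm.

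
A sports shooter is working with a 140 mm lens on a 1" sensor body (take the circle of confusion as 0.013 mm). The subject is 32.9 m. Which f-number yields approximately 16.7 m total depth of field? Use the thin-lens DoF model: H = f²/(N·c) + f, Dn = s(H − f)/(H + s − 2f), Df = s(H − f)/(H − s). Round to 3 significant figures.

f/11

Write h = H − f = f²/(N·c). The thin-lens limits are Dn = s·h/(h + (s−f)) and Df = s·h/(h − (s−f)), so DoF = Df − Dn = 2·s·(s−f)·h / (h² − (s−f)²).
That is a quadratic in h: DoF·h² − 2·s·(s−f)·h − DoF·(s−f)² = 0 ⇒ h = (s−f)·(s + √(s² + DoF²)) / DoF = 32760 × (32900 + √(32900² + 16700²)) / 16700 = 32760 × (32900 + 36895.8) / 16700 ≈ 136917 mm.
Then N = f²/(c·h) = 140² / (0.013 × 136917) = 19600 / 1779.9 ≈ 11.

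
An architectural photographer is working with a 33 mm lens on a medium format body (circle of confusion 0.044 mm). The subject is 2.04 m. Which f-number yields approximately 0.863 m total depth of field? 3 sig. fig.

f/2.50

Write h = H − f = f²/(N·c). The thin-lens limits are Dn = s·h/(h + (s−f)) and Df = s·h/(h − (s−f)), so DoF = Df − Dn = 2·s·(s−f)·h / (h² − (s−f)²).
That is a quadratic in h: DoF·h² − 2·s·(s−f)·h − DoF·(s−f)² = 0 ⇒ h = (s−f)·(s + √(s² + DoF²)) / DoF = 2007 × (2040 + √(2040² + 863²)) / 863 = 2007 × (2040 + 2215.03) / 863 ≈ 9895.5 mm.
Then N = f²/(c·h) = 33² / (0.044 × 9895.5) = 1089 / 435.40 ≈ 2.50.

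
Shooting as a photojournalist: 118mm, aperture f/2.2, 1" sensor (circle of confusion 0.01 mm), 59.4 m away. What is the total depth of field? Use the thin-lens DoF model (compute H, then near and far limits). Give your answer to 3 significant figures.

Hyperfocal distance H = f²/(N·c) + f = 118²/(2.2 × 0.01) + 118 = 13924/0.022 + 118 ≈ 633027.1 mm ≈ 633.0 m.
Near limit Dn = s·(H − f)/(H + s − 2f) = 59400 × (633027.1 − 118) / (633027.1 + 59400 − 2 × 118) = 59400 × 632909.1 / 692191.1 ≈ 54313 mm.
Far limit Df = s·(H − f)/(H − s) = 59400 × (633027.1 − 118) / (633027.1 − 59400) = 59400 × 632909.1 / 573627.1 ≈ 65539 mm.
Depth of field = Df − Dn = 65539 − 54313 ≈ 11226 mm ≈ 11.2 m.

11.2 m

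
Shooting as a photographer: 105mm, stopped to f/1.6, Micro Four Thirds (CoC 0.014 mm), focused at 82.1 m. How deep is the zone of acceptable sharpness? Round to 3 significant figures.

Hyperfocal distance H = f²/(N·c) + f = 105²/(1.6 × 0.014) + 105 = 11025/0.0224 + 105 ≈ 492292.5 mm ≈ 492.3 m.
Near limit Dn = s·(H − f)/(H + s − 2f) = 82100 × (492292.5 − 105) / (492292.5 + 82100 − 2 × 105) = 82100 × 492187.5 / 574182.5 ≈ 70376 mm.
Far limit Df = s·(H − f)/(H − s) = 82100 × (492292.5 − 105) / (492292.5 − 82100) = 82100 × 492187.5 / 410192.5 ≈ 98511 mm.
Depth of field = Df − Dn = 98511 − 70376 ≈ 28135 mm ≈ 28.1 m.

28.1 m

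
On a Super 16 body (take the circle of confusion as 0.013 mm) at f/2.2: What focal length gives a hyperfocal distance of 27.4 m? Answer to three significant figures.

From H = f²/(N·c) + f, with f ≪ H: f ≈ √(H·N·c) = √(27400 × 2.2 × 0.013) = √783.64 ≈ 27.99 mm.
The +f correction barely moves this — solving exactly, f² + N·c·f − N·c·H = 0 ⇒ f = (−N·c + √((N·c)² + 4·N·c·H))/2 = (−0.0286 + √3134.6)/2 ≈ 27.979 mm, so f ≈ 28.0 mm.

28.0 mm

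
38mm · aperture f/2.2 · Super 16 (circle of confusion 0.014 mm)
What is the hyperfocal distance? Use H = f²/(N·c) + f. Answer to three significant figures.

Hyperfocal distance H = f²/(N·c) + f = 38²/(2.2 × 0.014) + 38 = 1444/0.0308 + 38 ≈ 46921.1 mm ≈ 46.9 m.

46.9 m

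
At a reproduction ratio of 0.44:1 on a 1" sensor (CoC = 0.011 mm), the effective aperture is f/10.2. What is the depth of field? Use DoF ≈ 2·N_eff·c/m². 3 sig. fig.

1.16 mm

At magnification m, DoF ≈ 2·N_eff·c/m² = 2 × 10.2 × 0.011 / 0.44² = 0.2244 / 0.1936 ≈ 1.16 mm.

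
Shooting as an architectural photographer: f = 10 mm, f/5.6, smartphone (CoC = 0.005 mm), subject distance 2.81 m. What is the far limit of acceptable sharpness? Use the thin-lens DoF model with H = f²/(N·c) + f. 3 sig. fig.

Hyperfocal distance H = f²/(N·c) + f = 10²/(5.6 × 0.005) + 10 = 100/0.028 + 10 ≈ 3581.4 mm ≈ 3.581 m.
Far limit Df = s·(H − f)/(H − s) = 2810 × (3581.4 − 10) / (3581.4 − 2810) = 2810 × 3571.4 / 771.4 ≈ 13009 mm ≈ 13.0 m.

13.0 m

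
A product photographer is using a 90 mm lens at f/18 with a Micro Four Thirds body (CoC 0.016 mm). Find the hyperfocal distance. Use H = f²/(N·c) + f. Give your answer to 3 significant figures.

28.2 m

Hyperfocal distance H = f²/(N·c) + f = 90²/(18 × 0.016) + 90 = 8100/0.288 + 90 ≈ 28215.0 mm ≈ 28.2 m.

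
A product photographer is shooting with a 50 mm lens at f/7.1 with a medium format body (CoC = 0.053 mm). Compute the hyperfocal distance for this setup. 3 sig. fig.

6.69 m

Hyperfocal distance H = f²/(N·c) + f = 50²/(7.1 × 0.053) + 50 = 2500/0.3763 + 50 ≈ 6693.6 mm ≈ 6.69 m.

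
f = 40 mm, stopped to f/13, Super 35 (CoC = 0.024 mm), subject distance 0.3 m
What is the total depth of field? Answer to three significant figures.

30.5 mm

Hyperfocal distance H = f²/(N·c) + f = 40²/(13 × 0.024) + 40 = 1600/0.312 + 40 ≈ 5168.2 mm ≈ 5.168 m.
Near limit Dn = s·(H − f)/(H + s − 2f) = 300 × (5168.2 − 40) / (5168.2 + 300 − 2 × 40) = 300 × 5128.2 / 5388.2 ≈ 285.524 mm.
Far limit Df = s·(H − f)/(H − s) = 300 × (5168.2 − 40) / (5168.2 − 300) = 300 × 5128.2 / 4868.2 ≈ 316.022 mm.
Depth of field = Df − Dn = 316.022 − 285.524 ≈ 30.498 mm.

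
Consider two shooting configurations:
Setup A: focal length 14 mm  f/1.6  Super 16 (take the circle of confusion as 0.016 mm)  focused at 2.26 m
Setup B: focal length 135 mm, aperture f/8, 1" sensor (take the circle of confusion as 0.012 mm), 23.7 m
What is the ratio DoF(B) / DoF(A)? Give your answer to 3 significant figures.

4.12

Setup A: H = 14²/(1.6×0.016) + 14 ≈ 7670.2 mm; DoF = Df − Dn = 3198.2 − 1747.4 ≈ 1450.8 mm.
Setup B: H = 135²/(8×0.012) + 135 ≈ 189978.8 mm; DoF = Df − Dn = 27058.8 − 21083.0 ≈ 5975.8 mm.
Ratio = 5975.8 / 1450.8 ≈ 4.12.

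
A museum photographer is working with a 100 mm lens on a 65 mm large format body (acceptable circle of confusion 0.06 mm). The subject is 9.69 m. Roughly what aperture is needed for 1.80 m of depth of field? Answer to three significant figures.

f/1.60

Write h = H − f = f²/(N·c). The thin-lens limits are Dn = s·h/(h + (s−f)) and Df = s·h/(h − (s−f)), so DoF = Df − Dn = 2·s·(s−f)·h / (h² − (s−f)²).
That is a quadratic in h: DoF·h² − 2·s·(s−f)·h − DoF·(s−f)² = 0 ⇒ h = (s−f)·(s + √(s² + DoF²)) / DoF = 9590 × (9690 + √(9690² + 1800²)) / 1800 = 9590 × (9690 + 9855.76) / 1800 ≈ 104135 mm.
Then N = f²/(c·h) = 100² / (0.06 × 104135) = 10000 / 6248.1 ≈ 1.60.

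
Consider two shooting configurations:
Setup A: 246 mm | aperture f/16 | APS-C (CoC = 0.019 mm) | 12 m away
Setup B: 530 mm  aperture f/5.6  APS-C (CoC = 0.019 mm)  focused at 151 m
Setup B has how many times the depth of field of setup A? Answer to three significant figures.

12.1

Setup A: H = 246²/(16×0.019) + 246 ≈ 199311.8 mm; DoF = Df − Dn = 12753.0 − 11331.0 ≈ 1422.0 mm.
Setup B: H = 530²/(5.6×0.019) + 530 ≈ 2640567.6 mm; DoF = Df − Dn = 160126 − 142858 ≈ 17268 mm.
Ratio = 17268 / 1422.0 ≈ 12.1.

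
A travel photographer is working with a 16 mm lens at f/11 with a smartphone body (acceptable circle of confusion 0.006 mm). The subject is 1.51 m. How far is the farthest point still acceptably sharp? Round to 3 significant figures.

2.46 m

Hyperfocal distance H = f²/(N·c) + f = 16²/(11 × 0.006) + 16 = 256/0.066 + 16 ≈ 3894.8 mm ≈ 3.895 m.
Far limit Df = s·(H − f)/(H − s) = 1510 × (3894.8 − 16) / (3894.8 − 1510) = 1510 × 3878.8 / 2384.8 ≈ 2456.0 mm ≈ 2.46 m.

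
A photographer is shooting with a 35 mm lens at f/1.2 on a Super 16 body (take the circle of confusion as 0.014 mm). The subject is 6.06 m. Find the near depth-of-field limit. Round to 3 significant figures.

Hyperfocal distance H = f²/(N·c) + f = 35²/(1.2 × 0.014) + 35 = 1225/0.0168 + 35 ≈ 72951.7 mm ≈ 72.95 m.
Near limit Dn = s·(H − f)/(H + s − 2f) = 6060 × (72951.7 − 35) / (72951.7 + 6060 − 2 × 35) = 6060 × 72916.7 / 78941.7 ≈ 5597.5 mm ≈ 5.60 m.

5.60 m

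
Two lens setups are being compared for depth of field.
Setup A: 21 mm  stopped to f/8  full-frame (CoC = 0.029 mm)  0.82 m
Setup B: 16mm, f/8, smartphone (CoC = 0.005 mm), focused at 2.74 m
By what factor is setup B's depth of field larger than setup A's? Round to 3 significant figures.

3.40

Setup A: H = 21²/(8×0.029) + 21 ≈ 1921.9 mm; DoF = Df − Dn = 1414.61 − 577.33 ≈ 837.28 mm.
Setup B: H = 16²/(8×0.005) + 16 ≈ 6416.0 mm; DoF = Df − Dn = 4770.4 − 1922.0 ≈ 2848.4 mm.
Ratio = 2848.4 / 837.28 ≈ 3.40.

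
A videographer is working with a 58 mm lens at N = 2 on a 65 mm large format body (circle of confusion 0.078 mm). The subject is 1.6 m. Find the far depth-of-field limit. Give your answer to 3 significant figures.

Hyperfocal distance H = f²/(N·c) + f = 58²/(2 × 0.078) + 58 = 3364/0.156 + 58 ≈ 21622.1 mm ≈ 21.62 m.
Far limit Df = s·(H − f)/(H − s) = 1600 × (21622.1 − 58) / (21622.1 − 1600) = 1600 × 21564.1 / 20022.1 ≈ 1723.2 mm ≈ 1.72 m.

1.72 m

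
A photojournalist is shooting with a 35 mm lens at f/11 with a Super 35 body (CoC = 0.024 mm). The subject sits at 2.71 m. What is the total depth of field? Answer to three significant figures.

Hyperfocal distance H = f²/(N·c) + f = 35²/(11 × 0.024) + 35 = 1225/0.264 + 35 ≈ 4675.2 mm ≈ 4.675 m.
Near limit Dn = s·(H − f)/(H + s − 2f) = 2710 × (4675.2 − 35) / (4675.2 + 2710 − 2 × 35) = 2710 × 4640.2 / 7315.2 ≈ 1719.0 mm.
Far limit Df = s·(H − f)/(H − s) = 2710 × (4675.2 − 35) / (4675.2 − 2710) = 2710 × 4640.2 / 1965.2 ≈ 6398.9 mm.
Depth of field = Df − Dn = 6398.9 − 1719.0 ≈ 4679.9 mm ≈ 4.68 m.

4.68 m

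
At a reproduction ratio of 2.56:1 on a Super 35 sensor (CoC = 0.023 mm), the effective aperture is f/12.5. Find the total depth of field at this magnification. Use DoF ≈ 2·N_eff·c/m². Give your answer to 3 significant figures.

0.0877 mm

At magnification m, DoF ≈ 2·N_eff·c/m² = 2 × 12.5 × 0.023 / 2.56² = 0.575 / 6.554 ≈ 0.0877 mm.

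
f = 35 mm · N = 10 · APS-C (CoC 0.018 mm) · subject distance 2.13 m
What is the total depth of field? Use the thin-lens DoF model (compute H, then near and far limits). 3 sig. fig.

Hyperfocal distance H = f²/(N·c) + f = 35²/(10 × 0.018) + 35 = 1225/0.18 + 35 ≈ 6840.6 mm ≈ 6.841 m.
Near limit Dn = s·(H − f)/(H + s − 2f) = 2130 × (6840.6 − 35) / (6840.6 + 2130 − 2 × 35) = 2130 × 6805.6 / 8900.6 ≈ 1628.6 mm.
Far limit Df = s·(H − f)/(H − s) = 2130 × (6840.6 − 35) / (6840.6 − 2130) = 2130 × 6805.6 / 4710.6 ≈ 3077.3 mm.
Depth of field = Df − Dn = 3077.3 − 1628.6 ≈ 1448.7 mm ≈ 1.45 m.

1.45 m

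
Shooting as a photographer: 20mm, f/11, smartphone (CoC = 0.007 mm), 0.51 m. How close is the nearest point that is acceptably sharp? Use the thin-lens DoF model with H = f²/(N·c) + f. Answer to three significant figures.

466 mm

Hyperfocal distance H = f²/(N·c) + f = 20²/(11 × 0.007) + 20 = 400/0.077 + 20 ≈ 5214.8 mm ≈ 5.215 m.
Near limit Dn = s·(H − f)/(H + s − 2f) = 510 × (5214.8 − 20) / (5214.8 + 510 − 2 × 20) = 510 × 5194.8 / 5684.8 ≈ 466.04 mm.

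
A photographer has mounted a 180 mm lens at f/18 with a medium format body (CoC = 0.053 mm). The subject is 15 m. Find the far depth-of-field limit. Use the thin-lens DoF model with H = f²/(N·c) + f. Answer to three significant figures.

26.6 m

Hyperfocal distance H = f²/(N·c) + f = 180²/(18 × 0.053) + 180 = 32400/0.954 + 180 ≈ 34142.3 mm ≈ 34.14 m.
Far limit Df = s·(H − f)/(H − s) = 15000 × (34142.3 − 180) / (34142.3 − 15000) = 15000 × 33962.3 / 19142.3 ≈ 26613 mm ≈ 26.6 m.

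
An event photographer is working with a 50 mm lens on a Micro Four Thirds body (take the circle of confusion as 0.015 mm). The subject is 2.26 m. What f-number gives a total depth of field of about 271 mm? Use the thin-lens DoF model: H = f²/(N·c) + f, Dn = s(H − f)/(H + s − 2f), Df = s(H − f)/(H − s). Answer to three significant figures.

Write h = H − f = f²/(N·c). The thin-lens limits are Dn = s·h/(h + (s−f)) and Df = s·h/(h − (s−f)), so DoF = Df − Dn = 2·s·(s−f)·h / (h² − (s−f)²).
That is a quadratic in h: DoF·h² − 2·s·(s−f)·h − DoF·(s−f)² = 0 ⇒ h = (s−f)·(s + √(s² + DoF²)) / DoF = 2210 × (2260 + √(2260² + 271²)) / 271 = 2210 × (2260 + 2276.19) / 271 ≈ 36993 mm.
Then N = f²/(c·h) = 50² / (0.015 × 36993) = 2500 / 554.89 ≈ 4.51.

f/4.51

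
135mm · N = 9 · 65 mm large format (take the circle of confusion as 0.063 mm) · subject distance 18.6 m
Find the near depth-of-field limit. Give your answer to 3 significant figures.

Hyperfocal distance H = f²/(N·c) + f = 135²/(9 × 0.063) + 135 = 18225/0.567 + 135 ≈ 32277.9 mm ≈ 32.28 m.
Near limit Dn = s·(H − f)/(H + s − 2f) = 18600 × (32277.9 − 135) / (32277.9 + 18600 − 2 × 135) = 18600 × 32142.9 / 50607.9 ≈ 11814 mm ≈ 11.8 m.

11.8 m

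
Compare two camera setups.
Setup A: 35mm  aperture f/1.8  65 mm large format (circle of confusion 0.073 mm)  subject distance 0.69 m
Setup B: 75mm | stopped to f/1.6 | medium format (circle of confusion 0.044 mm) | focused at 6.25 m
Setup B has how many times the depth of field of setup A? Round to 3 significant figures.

Setup A: H = 35²/(1.8×0.073) + 35 ≈ 9357.7 mm; DoF = Df − Dn = 742.142 − 644.704 ≈ 97.438 mm.
Setup B: H = 75²/(1.6×0.044) + 75 ≈ 79975.6 mm; DoF = Df − Dn = 6773.48 − 5801.63 ≈ 971.85 mm.
Ratio = 971.85 / 97.438 ≈ 9.97.

9.97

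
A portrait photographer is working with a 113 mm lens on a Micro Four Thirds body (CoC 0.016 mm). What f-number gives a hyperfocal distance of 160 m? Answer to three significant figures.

f/4.99

Rearrange H = f²/(N·c) + f for N: N = f² / ((H − f)·c).
N = 113² / ((160000 − 113) × 0.016) = 12769 / 2558 ≈ 4.99.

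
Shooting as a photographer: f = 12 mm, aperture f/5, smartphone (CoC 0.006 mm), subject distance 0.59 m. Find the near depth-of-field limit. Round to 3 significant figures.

Hyperfocal distance H = f²/(N·c) + f = 12²/(5 × 0.006) + 12 = 144/0.03 + 12 ≈ 4812.0 mm ≈ 4.812 m.
Near limit Dn = s·(H − f)/(H + s − 2f) = 590 × (4812.0 − 12) / (4812.0 + 590 − 2 × 12) = 590 × 4800.0 / 5378.0 ≈ 526.59 mm ≈ 0.527 m.

0.527 m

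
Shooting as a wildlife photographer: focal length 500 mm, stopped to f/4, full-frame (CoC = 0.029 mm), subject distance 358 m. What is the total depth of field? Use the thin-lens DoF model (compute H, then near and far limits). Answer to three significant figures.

Hyperfocal distance H = f²/(N·c) + f = 500²/(4 × 0.029) + 500 = 250000/0.116 + 500 ≈ 2155672.4 mm ≈ 2156 m.
Near limit Dn = s·(H − f)/(H + s − 2f) = 358000 × (2155672.4 − 500) / (2155672.4 + 358000 − 2 × 500) = 358000 × 2155172.4 / 2512672.4 ≈ 307064 mm.
Far limit Df = s·(H − f)/(H − s) = 358000 × (2155672.4 − 500) / (2155672.4 − 358000) = 358000 × 2155172.4 / 1797672.4 ≈ 429195 mm.
Depth of field = Df − Dn = 429195 − 307064 ≈ 122131 mm ≈ 122 m.

122 m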